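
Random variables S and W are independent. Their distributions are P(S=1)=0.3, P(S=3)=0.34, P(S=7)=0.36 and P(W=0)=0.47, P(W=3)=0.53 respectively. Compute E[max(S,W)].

E[max(S,W)] = Σ_s Σ_w max(s,w) · P(S=s)P(W=w)
 = 1·0.141 + 3·0.159 + 3·0.1598 + 3·0.1802 + 7·0.1692 + 7·0.1908
 = 0.141 + 0.477 + 0.4794 + 0.5406 + 1.1844 + 1.3356
 = 4.158

4.158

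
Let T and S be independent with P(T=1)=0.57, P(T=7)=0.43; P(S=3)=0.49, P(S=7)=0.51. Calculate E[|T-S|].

E[|T-S|] = Σ_t Σ_s |t-s| · P(T=t)P(S=s)
 = 2·0.2793 + 6·0.2907 + 4·0.2107 + 0·0.2193
 = 0.5586 + 1.7442 + 0.8428 + 0
 = 3.1456

3.1456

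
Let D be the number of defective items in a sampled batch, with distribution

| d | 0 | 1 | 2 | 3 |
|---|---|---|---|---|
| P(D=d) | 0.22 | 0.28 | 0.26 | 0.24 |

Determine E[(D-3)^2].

3.36

E[(D-3)^2] = Σ (d-3)^2·P(D=d)
 = 9·0.22 + 4·0.28 + 1·0.26 + 0·0.24
 = 1.98 + 1.12 + 0.26 + 0
 = 3.36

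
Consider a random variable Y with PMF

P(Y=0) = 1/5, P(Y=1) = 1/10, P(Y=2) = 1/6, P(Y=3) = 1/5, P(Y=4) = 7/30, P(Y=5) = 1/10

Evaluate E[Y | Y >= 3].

P(Y >= 3) = 1/5 + 7/30 + 1/10 = 8/15.
E[Y | Y >= 3] = [3·1/5 + 4·7/30 + 5·1/10] / (8/15)
 = 61/30 / (8/15)
 = 61/16

3.8125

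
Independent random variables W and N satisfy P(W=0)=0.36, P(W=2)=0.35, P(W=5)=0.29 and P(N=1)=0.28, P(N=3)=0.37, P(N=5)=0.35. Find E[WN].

6.751

E[WN] = Σ_w Σ_n wn · P(W=w)P(N=n)
 = 0·0.1008 + 0·0.1332 + 0·0.126 + 2·0.098 + 6·0.1295 + 10·0.1225 + 5·0.0812 + 15·0.1073 + 25·0.1015
 = 0 + 0 + 0 + 0.196 + 0.777 + 1.225 + 0.406 + 1.6095 + 2.5375
 = 6.751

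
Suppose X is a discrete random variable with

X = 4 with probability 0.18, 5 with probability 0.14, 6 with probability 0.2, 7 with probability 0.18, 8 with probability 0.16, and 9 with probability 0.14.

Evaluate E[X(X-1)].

E[X(X-1)] = Σ x(x-1)·P(X=x)
 = 12·0.18 + 20·0.14 + 30·0.2 + 42·0.18 + 56·0.16 + 72·0.14
 = 2.16 + 2.8 + 6 + 7.56 + 8.96 + 10.08
 = 37.56

37.56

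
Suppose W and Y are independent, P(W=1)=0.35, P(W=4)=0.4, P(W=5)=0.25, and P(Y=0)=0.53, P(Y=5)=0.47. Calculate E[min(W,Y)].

E[min(W,Y)] = Σ_w Σ_y min(w,y) · P(W=w)P(Y=y)
 = 0·0.1855 + 1·0.1645 + 0·0.212 + 4·0.188 + 0·0.1325 + 5·0.1175
 = 0 + 0.1645 + 0 + 0.752 + 0 + 0.5875
 = 1.504

1.504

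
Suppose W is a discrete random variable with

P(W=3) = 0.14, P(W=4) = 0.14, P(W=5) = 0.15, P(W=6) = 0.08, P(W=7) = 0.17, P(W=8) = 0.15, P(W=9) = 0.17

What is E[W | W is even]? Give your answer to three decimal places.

P(W is even) = 0.14 + 0.08 + 0.15 = 0.37.
E[W | W is even] = [4·0.14 + 6·0.08 + 8·0.15] / 0.37
 = 2.24 / 0.37
 = 224/37

6.054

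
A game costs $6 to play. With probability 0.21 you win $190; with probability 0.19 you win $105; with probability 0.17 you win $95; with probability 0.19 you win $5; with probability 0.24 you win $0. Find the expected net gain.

E[payout] = 190·0.21 + 105·0.19 + 95·0.17 + 5·0.19 + 0·0.24
 = 39.9 + 19.95 + 16.15 + 0.95 + 0
 = 76.95
Net = 76.95 - 6 = 70.95

70.95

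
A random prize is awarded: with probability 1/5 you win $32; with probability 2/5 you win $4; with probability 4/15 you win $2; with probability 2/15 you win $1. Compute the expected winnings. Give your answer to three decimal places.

E[payout] = 32·1/5 + 4·2/5 + 2·4/15 + 1·2/15
 = 32/5 + 8/5 + 8/15 + 2/15
 = 26/3

8.667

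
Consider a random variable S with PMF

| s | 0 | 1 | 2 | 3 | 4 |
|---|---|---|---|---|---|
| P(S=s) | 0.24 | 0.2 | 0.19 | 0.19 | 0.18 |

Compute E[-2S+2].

-1.74

E[-2S+2] = Σ (-2s+2)·P(S=s)
 = 2·0.24 + 0·0.2 + (-2)·0.19 + (-4)·0.19 + (-6)·0.18
 = 0.48 + 0 + (-0.38) + (-0.76) + (-1.08)
 = -1.74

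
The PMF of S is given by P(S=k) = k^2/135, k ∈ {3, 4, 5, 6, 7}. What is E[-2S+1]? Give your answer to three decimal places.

-10.481

E[-2S+1] = Σ (-2s+1)·P(S=s)
 = (-5)·1/15 + (-7)·16/135 + (-9)·5/27 + (-11)·4/15 + (-13)·49/135
 = (-1/3) + (-112/135) + (-5/3) + (-44/15) + (-637/135)
 = -283/27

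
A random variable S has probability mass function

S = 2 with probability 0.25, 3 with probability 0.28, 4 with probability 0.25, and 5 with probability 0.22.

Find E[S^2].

E[S^2] = Σ s^2·P(S=s)
 = 4·0.25 + 9·0.28 + 16·0.25 + 25·0.22
 = 1 + 2.52 + 4 + 5.5
 = 13.02

13.02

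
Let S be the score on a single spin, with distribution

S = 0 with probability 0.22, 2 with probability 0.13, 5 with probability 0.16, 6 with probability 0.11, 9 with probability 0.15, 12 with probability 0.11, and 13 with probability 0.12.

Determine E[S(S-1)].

50.8

E[S(S-1)] = Σ s(s-1)·P(S=s)
 = 0·0.22 + 2·0.13 + 20·0.16 + 30·0.11 + 72·0.15 + 132·0.11 + 156·0.12
 = 0 + 0.26 + 3.2 + 3.3 + 10.8 + 14.52 + 18.72
 = 50.8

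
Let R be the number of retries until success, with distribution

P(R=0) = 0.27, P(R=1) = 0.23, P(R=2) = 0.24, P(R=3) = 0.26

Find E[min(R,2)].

E[min(R,2)] = Σ min(r,2)·P(R=r)
 = 0·0.27 + 1·0.23 + 2·0.24 + 2·0.26
 = 0 + 0.23 + 0.48 + 0.52
 = 1.23

1.23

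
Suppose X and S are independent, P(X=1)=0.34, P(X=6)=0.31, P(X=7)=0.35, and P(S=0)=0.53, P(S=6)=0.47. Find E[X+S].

7.47

E[X+S] = Σ_x Σ_s (x+s) · P(X=x)P(S=s)
 = 1·0.1802 + 7·0.1598 + 6·0.1643 + 12·0.1457 + 7·0.1855 + 13·0.1645
 = 0.1802 + 1.1186 + 0.9858 + 1.7484 + 1.2985 + 2.1385
 = 7.47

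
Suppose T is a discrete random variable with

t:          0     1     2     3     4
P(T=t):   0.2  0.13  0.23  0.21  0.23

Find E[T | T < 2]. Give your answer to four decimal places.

P(T < 2) = 0.2 + 0.13 = 0.33.
E[T | T < 2] = [0·0.2 + 1·0.13] / 0.33
 = 0.13 / 0.33
 = 13/33

0.3939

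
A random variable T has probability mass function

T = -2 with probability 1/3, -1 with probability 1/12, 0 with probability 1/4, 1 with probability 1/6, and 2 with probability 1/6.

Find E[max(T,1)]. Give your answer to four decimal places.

1.1667

E[max(T,1)] = Σ max(t,1)·P(T=t)
 = 1·1/3 + 1·1/12 + 1·1/4 + 1·1/6 + 2·1/6
 = 1/3 + 1/12 + 1/4 + 1/6 + 1/3
 = 7/6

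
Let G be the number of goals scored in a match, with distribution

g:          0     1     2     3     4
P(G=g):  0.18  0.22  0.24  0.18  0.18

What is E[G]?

E[G] = Σ g·P(G=g)
 = 0·0.18 + 1·0.22 + 2·0.24 + 3·0.18 + 4·0.18
 = 0 + 0.22 + 0.48 + 0.54 + 0.72
 = 1.96

1.96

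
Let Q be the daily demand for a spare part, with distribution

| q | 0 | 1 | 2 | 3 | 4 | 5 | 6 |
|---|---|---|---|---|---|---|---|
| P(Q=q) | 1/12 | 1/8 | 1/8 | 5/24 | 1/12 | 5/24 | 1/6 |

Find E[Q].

3.375

E[Q] = Σ q·P(Q=q)
 = 0·1/12 + 1·1/8 + 2·1/8 + 3·5/24 + 4·1/12 + 5·5/24 + 6·1/6
 = 0 + 1/8 + 1/4 + 5/8 + 1/3 + 25/24 + 1
 = 27/8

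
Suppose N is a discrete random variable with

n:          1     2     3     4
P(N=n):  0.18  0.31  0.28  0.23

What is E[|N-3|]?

E[|N-3|] = Σ |n-3|·P(N=n)
 = 2·0.18 + 1·0.31 + 0·0.28 + 1·0.23
 = 0.36 + 0.31 + 0 + 0.23
 = 0.9

0.9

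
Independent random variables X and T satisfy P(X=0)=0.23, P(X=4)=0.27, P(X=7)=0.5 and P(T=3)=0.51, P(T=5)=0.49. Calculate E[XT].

18.2284

E[XT] = Σ_x Σ_t xt · P(X=x)P(T=t)
 = 0·0.1173 + 0·0.1127 + 12·0.1377 + 20·0.1323 + 21·0.255 + 35·0.245
 = 0 + 0 + 1.6524 + 2.646 + 5.355 + 8.575
 = 18.2284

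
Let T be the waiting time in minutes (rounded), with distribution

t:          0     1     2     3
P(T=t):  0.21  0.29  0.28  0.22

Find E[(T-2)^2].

E[(T-2)^2] = Σ (t-2)^2·P(T=t)
 = 4·0.21 + 1·0.29 + 0·0.28 + 1·0.22
 = 0.84 + 0.29 + 0 + 0.22
 = 1.35

1.35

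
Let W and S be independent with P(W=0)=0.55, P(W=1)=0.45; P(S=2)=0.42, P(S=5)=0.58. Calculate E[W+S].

4.19

E[W+S] = Σ_w Σ_s (w+s) · P(W=w)P(S=s)
 = 2·0.231 + 5·0.319 + 3·0.189 + 6·0.261
 = 0.462 + 1.595 + 0.567 + 1.566
 = 4.19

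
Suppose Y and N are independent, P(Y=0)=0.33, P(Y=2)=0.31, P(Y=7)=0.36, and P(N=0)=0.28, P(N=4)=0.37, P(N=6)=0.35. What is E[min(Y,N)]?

1.7352

E[min(Y,N)] = Σ_y Σ_n min(y,n) · P(Y=y)P(N=n)
 = 0·0.0924 + 0·0.1221 + 0·0.1155 + 0·0.0868 + 2·0.1147 + 2·0.1085 + 0·0.1008 + 4·0.1332 + 6·0.126
 = 0 + 0 + 0 + 0 + 0.2294 + 0.217 + 0 + 0.5328 + 0.756
 = 1.7352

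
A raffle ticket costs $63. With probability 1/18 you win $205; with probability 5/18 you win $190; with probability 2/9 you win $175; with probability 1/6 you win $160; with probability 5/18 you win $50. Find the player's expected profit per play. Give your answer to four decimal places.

80.6111

E[payout] = 205·1/18 + 190·5/18 + 175·2/9 + 160·1/6 + 50·5/18
 = 205/18 + 475/9 + 350/9 + 80/3 + 125/9
 = 2585/18
Net = 2585/18 - 63 = 1451/18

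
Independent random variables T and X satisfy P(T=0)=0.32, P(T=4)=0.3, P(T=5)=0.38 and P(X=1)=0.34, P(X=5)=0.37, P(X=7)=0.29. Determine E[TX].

E[TX] = Σ_t Σ_x tx · P(T=t)P(X=x)
 = 0·0.1088 + 0·0.1184 + 0·0.0928 + 4·0.102 + 20·0.111 + 28·0.087 + 5·0.1292 + 25·0.1406 + 35·0.1102
 = 0 + 0 + 0 + 0.408 + 2.22 + 2.436 + 0.646 + 3.515 + 3.857
 = 13.082

13.082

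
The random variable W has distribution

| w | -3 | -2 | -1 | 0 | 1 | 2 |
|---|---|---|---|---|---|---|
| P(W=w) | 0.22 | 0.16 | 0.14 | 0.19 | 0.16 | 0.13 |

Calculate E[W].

-0.7

E[W] = Σ w·P(W=w)
 = (-3)·0.22 + (-2)·0.16 + (-1)·0.14 + 0·0.19 + 1·0.16 + 2·0.13
 = (-0.66) + (-0.32) + (-0.14) + 0 + 0.16 + 0.26
 = -0.7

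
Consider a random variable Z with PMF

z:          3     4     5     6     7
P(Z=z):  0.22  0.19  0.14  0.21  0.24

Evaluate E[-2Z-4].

E[-2Z-4] = Σ (-2z-4)·P(Z=z)
 = (-10)·0.22 + (-12)·0.19 + (-14)·0.14 + (-16)·0.21 + (-18)·0.24
 = (-2.2) + (-2.28) + (-1.96) + (-3.36) + (-4.32)
 = -14.12

-14.12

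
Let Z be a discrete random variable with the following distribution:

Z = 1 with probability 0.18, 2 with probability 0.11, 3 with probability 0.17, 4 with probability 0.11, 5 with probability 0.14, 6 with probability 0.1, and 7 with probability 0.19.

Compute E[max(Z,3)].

4.45

E[max(Z,3)] = Σ max(z,3)·P(Z=z)
 = 3·0.18 + 3·0.11 + 3·0.17 + 4·0.11 + 5·0.14 + 6·0.1 + 7·0.19
 = 0.54 + 0.33 + 0.51 + 0.44 + 0.7 + 0.6 + 1.33
 = 4.45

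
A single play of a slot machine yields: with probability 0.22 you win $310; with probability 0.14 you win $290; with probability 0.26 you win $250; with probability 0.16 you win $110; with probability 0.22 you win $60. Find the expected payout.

204.6

E[payout] = 310·0.22 + 290·0.14 + 250·0.26 + 110·0.16 + 60·0.22
 = 68.2 + 40.6 + 65 + 17.6 + 13.2
 = 204.6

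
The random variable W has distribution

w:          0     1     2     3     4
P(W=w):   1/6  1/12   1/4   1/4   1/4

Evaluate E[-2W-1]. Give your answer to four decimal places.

-5.6667

E[-2W-1] = Σ (-2w-1)·P(W=w)
 = (-1)·1/6 + (-3)·1/12 + (-5)·1/4 + (-7)·1/4 + (-9)·1/4
 = (-1/6) + (-1/4) + (-5/4) + (-7/4) + (-9/4)
 = -17/3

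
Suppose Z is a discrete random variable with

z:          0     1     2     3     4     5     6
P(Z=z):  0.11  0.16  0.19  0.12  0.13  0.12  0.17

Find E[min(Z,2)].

1.62

E[min(Z,2)] = Σ min(z,2)·P(Z=z)
 = 0·0.11 + 1·0.16 + 2·0.19 + 2·0.12 + 2·0.13 + 2·0.12 + 2·0.17
 = 0 + 0.16 + 0.38 + 0.24 + 0.26 + 0.24 + 0.34
 = 1.62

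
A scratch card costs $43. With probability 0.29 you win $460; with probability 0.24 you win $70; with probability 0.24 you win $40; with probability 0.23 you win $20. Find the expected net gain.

121.4

E[payout] = 460·0.29 + 70·0.24 + 40·0.24 + 20·0.23
 = 133.4 + 16.8 + 9.6 + 4.6
 = 164.4
Net = 164.4 - 43 = 121.4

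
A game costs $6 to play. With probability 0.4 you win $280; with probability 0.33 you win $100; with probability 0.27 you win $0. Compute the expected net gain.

139

E[payout] = 280·0.4 + 100·0.33 + 0·0.27
 = 112 + 33 + 0
 = 145
Net = 145 - 6 = 139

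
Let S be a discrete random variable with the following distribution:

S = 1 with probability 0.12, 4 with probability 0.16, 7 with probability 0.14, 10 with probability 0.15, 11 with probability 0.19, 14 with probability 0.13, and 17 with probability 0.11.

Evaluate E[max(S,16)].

16.11

E[max(S,16)] = Σ max(s,16)·P(S=s)
 = 16·0.12 + 16·0.16 + 16·0.14 + 16·0.15 + 16·0.19 + 16·0.13 + 17·0.11
 = 1.92 + 2.56 + 2.24 + 2.4 + 3.04 + 2.08 + 1.87
 = 16.11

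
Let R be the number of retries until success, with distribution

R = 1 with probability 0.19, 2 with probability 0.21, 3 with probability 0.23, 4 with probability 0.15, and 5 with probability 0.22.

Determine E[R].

E[R] = Σ r·P(R=r)
 = 1·0.19 + 2·0.21 + 3·0.23 + 4·0.15 + 5·0.22
 = 0.19 + 0.42 + 0.69 + 0.6 + 1.1
 = 3

3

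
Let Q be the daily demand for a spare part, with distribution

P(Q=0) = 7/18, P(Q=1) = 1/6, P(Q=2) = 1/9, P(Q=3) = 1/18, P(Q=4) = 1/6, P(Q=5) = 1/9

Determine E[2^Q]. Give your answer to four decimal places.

E[2^Q] = Σ 2^q·P(Q=q)
 = 1·7/18 + 2·1/6 + 4·1/9 + 8·1/18 + 16·1/6 + 32·1/9
 = 7/18 + 1/3 + 4/9 + 4/9 + 8/3 + 32/9
 = 47/6

7.8333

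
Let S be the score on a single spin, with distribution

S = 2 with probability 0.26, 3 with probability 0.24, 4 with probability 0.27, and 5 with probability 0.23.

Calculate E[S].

E[S] = Σ s·P(S=s)
 = 2·0.26 + 3·0.24 + 4·0.27 + 5·0.23
 = 0.52 + 0.72 + 1.08 + 1.15
 = 3.47

3.47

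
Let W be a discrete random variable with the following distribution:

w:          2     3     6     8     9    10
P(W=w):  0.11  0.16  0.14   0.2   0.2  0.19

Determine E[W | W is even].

7.125

P(W is even) = 0.11 + 0.14 + 0.2 + 0.19 = 0.64.
E[W | W is even] = [2·0.11 + 6·0.14 + 8·0.2 + 10·0.19] / 0.64
 = 4.56 / 0.64
 = 57/8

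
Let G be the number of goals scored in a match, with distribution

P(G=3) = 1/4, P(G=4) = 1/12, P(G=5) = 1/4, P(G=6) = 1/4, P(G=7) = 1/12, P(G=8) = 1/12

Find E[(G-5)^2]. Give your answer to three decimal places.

2.417

E[(G-5)^2] = Σ (g-5)^2·P(G=g)
 = 4·1/4 + 1·1/12 + 0·1/4 + 1·1/4 + 4·1/12 + 9·1/12
 = 1 + 1/12 + 0 + 1/4 + 1/3 + 3/4
 = 29/12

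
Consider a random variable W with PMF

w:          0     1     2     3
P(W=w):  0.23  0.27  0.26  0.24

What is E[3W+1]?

5.53

E[3W+1] = Σ (3w+1)·P(W=w)
 = 1·0.23 + 4·0.27 + 7·0.26 + 10·0.24
 = 0.23 + 1.08 + 1.82 + 2.4
 = 5.53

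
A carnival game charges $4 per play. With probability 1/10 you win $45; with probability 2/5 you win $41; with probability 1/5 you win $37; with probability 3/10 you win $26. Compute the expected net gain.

32.1

E[payout] = 45·1/10 + 41·2/5 + 37·1/5 + 26·3/10
 = 9/2 + 82/5 + 37/5 + 39/5
 = 361/10
Net = 361/10 - 4 = 321/10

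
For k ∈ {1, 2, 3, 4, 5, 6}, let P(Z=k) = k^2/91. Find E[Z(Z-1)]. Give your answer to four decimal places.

E[Z(Z-1)] = Σ z(z-1)·P(Z=z)
 = 0·1/91 + 2·4/91 + 6·9/91 + 12·16/91 + 20·25/91 + 30·36/91
 = 0 + 8/91 + 54/91 + 192/91 + 500/91 + 1080/91
 = 262/13

20.1538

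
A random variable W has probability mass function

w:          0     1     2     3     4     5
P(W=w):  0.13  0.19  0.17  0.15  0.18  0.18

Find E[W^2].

9.6

E[W^2] = Σ w^2·P(W=w)
 = 0·0.13 + 1·0.19 + 4·0.17 + 9·0.15 + 16·0.18 + 25·0.18
 = 0 + 0.19 + 0.68 + 1.35 + 2.88 + 4.5
 = 9.6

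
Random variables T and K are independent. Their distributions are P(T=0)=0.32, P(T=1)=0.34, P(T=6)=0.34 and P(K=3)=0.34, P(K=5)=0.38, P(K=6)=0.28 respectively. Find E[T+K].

E[T+K] = Σ_t Σ_k (t+k) · P(T=t)P(K=k)
 = 3·0.1088 + 5·0.1216 + 6·0.0896 + 4·0.1156 + 6·0.1292 + 7·0.0952 + 9·0.1156 + 11·0.1292 + 12·0.0952
 = 0.3264 + 0.608 + 0.5376 + 0.4624 + 0.7752 + 0.6664 + 1.0404 + 1.4212 + 1.1424
 = 6.98

6.98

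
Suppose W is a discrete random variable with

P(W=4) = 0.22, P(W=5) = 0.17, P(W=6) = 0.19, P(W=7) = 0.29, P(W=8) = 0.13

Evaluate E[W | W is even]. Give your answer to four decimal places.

P(W is even) = 0.22 + 0.19 + 0.13 = 0.54.
E[W | W is even] = [4·0.22 + 6·0.19 + 8·0.13] / 0.54
 = 3.06 / 0.54
 = 17/3

5.6667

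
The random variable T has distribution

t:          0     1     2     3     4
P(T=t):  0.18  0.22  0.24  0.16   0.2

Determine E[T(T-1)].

E[T(T-1)] = Σ t(t-1)·P(T=t)
 = 0·0.18 + 0·0.22 + 2·0.24 + 6·0.16 + 12·0.2
 = 0 + 0 + 0.48 + 0.96 + 2.4
 = 3.84

3.84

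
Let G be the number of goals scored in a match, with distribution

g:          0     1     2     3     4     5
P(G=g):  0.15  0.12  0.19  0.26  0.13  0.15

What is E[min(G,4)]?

E[min(G,4)] = Σ min(g,4)·P(G=g)
 = 0·0.15 + 1·0.12 + 2·0.19 + 3·0.26 + 4·0.13 + 4·0.15
 = 0 + 0.12 + 0.38 + 0.78 + 0.52 + 0.6
 = 2.4

2.4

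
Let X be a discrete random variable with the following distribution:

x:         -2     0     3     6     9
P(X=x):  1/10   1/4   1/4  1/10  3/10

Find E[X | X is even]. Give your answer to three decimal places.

0.889

P(X is even) = 1/10 + 1/4 + 1/10 = 9/20.
E[X | X is even] = [(-2)·1/10 + 0·1/4 + 6·1/10] / (9/20)
 = 2/5 / (9/20)
 = 8/9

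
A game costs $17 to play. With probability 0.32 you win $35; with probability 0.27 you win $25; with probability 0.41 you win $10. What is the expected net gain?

E[payout] = 35·0.32 + 25·0.27 + 10·0.41
 = 11.2 + 6.75 + 4.1
 = 22.05
Net = 22.05 - 17 = 5.05

5.05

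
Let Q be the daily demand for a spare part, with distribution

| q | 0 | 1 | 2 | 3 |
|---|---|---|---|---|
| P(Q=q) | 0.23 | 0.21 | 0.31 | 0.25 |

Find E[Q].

E[Q] = Σ q·P(Q=q)
 = 0·0.23 + 1·0.21 + 2·0.31 + 3·0.25
 = 0 + 0.21 + 0.62 + 0.75
 = 1.58

1.58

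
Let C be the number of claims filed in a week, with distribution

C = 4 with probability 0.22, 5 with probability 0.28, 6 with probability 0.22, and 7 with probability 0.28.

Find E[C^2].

E[C^2] = Σ c^2·P(C=c)
 = 16·0.22 + 25·0.28 + 36·0.22 + 49·0.28
 = 3.52 + 7 + 7.92 + 13.72
 = 32.16

32.16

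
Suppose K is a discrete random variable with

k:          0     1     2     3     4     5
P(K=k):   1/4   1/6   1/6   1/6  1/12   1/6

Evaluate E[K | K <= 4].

1.6

P(K <= 4) = 1/4 + 1/6 + 1/6 + 1/6 + 1/12 = 5/6.
E[K | K <= 4] = [0·1/4 + 1·1/6 + 2·1/6 + 3·1/6 + 4·1/12] / (5/6)
 = 4/3 / (5/6)
 = 8/5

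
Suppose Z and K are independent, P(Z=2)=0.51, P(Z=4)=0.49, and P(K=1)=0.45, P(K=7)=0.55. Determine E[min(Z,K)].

2.089

E[min(Z,K)] = Σ_z Σ_k min(z,k) · P(Z=z)P(K=k)
 = 1·0.2295 + 2·0.2805 + 1·0.2205 + 4·0.2695
 = 0.2295 + 0.561 + 0.2205 + 1.078
 = 2.089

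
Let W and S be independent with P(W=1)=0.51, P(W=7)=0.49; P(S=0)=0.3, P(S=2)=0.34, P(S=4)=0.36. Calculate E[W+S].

6.06

E[W+S] = Σ_w Σ_s (w+s) · P(W=w)P(S=s)
 = 1·0.153 + 3·0.1734 + 5·0.1836 + 7·0.147 + 9·0.1666 + 11·0.1764
 = 0.153 + 0.5202 + 0.918 + 1.029 + 1.4994 + 1.9404
 = 6.06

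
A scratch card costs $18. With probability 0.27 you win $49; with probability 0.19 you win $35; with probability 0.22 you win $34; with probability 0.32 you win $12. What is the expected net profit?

E[payout] = 49·0.27 + 35·0.19 + 34·0.22 + 12·0.32
 = 13.23 + 6.65 + 7.48 + 3.84
 = 31.2
Net = 31.2 - 18 = 13.2

13.2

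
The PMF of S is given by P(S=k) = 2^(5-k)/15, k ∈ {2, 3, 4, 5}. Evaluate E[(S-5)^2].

6

E[(S-5)^2] = Σ (s-5)^2·P(S=s)
 = 9·8/15 + 4·4/15 + 1·2/15 + 0·1/15
 = 24/5 + 16/15 + 2/15 + 0
 = 6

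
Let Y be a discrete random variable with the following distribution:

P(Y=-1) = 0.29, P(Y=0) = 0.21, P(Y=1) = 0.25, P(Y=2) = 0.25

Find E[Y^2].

1.54

E[Y^2] = Σ y^2·P(Y=y)
 = 1·0.29 + 0·0.21 + 1·0.25 + 4·0.25
 = 0.29 + 0 + 0.25 + 1
 = 1.54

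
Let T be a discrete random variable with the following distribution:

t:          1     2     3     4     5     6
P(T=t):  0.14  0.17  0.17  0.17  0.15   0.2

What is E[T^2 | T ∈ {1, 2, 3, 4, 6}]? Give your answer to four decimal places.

P(T ∈ {1, 2, 3, 4, 6}) = 0.14 + 0.17 + 0.17 + 0.17 + 0.2 = 0.85.
E[T^2 | T ∈ {1, 2, 3, 4, 6}] = [1·0.14 + 4·0.17 + 9·0.17 + 16·0.17 + 36·0.2] / 0.85
 = 12.27 / 0.85
 = 1227/85

14.4353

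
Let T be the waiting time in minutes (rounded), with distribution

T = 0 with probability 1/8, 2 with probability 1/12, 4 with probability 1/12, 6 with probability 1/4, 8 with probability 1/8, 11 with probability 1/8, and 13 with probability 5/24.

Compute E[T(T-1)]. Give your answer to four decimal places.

61.9167

E[T(T-1)] = Σ t(t-1)·P(T=t)
 = 0·1/8 + 2·1/12 + 12·1/12 + 30·1/4 + 56·1/8 + 110·1/8 + 156·5/24
 = 0 + 1/6 + 1 + 15/2 + 7 + 55/4 + 65/2
 = 743/12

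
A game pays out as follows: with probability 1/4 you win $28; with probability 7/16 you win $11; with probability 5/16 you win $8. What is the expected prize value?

14.3125

E[payout] = 28·1/4 + 11·7/16 + 8·5/16
 = 7 + 77/16 + 5/2
 = 229/16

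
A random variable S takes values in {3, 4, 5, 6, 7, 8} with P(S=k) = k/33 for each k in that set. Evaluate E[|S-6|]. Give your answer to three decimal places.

1.364

E[|S-6|] = Σ |s-6|·P(S=s)
 = 3·1/11 + 2·4/33 + 1·5/33 + 0·2/11 + 1·7/33 + 2·8/33
 = 3/11 + 8/33 + 5/33 + 0 + 7/33 + 16/33
 = 15/11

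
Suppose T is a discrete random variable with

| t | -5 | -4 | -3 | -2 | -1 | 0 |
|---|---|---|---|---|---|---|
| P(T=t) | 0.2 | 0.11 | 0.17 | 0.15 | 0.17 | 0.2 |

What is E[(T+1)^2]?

5.22

E[(T+1)^2] = Σ (t+1)^2·P(T=t)
 = 16·0.2 + 9·0.11 + 4·0.17 + 1·0.15 + 0·0.17 + 1·0.2
 = 3.2 + 0.99 + 0.68 + 0.15 + 0 + 0.2
 = 5.22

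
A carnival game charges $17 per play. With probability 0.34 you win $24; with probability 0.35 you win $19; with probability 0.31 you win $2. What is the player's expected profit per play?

E[payout] = 24·0.34 + 19·0.35 + 2·0.31
 = 8.16 + 6.65 + 0.62
 = 15.43
Net = 15.43 - 17 = -1.57

-1.57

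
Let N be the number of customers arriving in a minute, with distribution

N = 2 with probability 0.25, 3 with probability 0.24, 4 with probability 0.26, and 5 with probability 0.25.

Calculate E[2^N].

E[2^N] = Σ 2^n·P(N=n)
 = 4·0.25 + 8·0.24 + 16·0.26 + 32·0.25
 = 1 + 1.92 + 4.16 + 8
 = 15.08

15.08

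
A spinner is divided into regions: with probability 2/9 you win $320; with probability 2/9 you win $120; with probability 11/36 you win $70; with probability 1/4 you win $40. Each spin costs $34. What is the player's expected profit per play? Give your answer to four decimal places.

95.1667

E[payout] = 320·2/9 + 120·2/9 + 70·11/36 + 40·1/4
 = 640/9 + 80/3 + 385/18 + 10
 = 775/6
Net = 775/6 - 34 = 571/6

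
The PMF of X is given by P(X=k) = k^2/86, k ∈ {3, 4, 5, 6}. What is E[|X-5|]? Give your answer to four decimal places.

0.8140

E[|X-5|] = Σ |x-5|·P(X=x)
 = 2·9/86 + 1·8/43 + 0·25/86 + 1·18/43
 = 9/43 + 8/43 + 0 + 18/43
 = 35/43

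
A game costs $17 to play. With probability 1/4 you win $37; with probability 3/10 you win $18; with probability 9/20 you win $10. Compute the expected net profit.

E[payout] = 37·1/4 + 18·3/10 + 10·9/20
 = 37/4 + 27/5 + 9/2
 = 383/20
Net = 383/20 - 17 = 43/20

2.15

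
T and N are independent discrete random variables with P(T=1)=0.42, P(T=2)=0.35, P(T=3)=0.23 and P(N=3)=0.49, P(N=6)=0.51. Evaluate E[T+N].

6.34

E[T+N] = Σ_t Σ_n (t+n) · P(T=t)P(N=n)
 = 4·0.2058 + 7·0.2142 + 5·0.1715 + 8·0.1785 + 6·0.1127 + 9·0.1173
 = 0.8232 + 1.4994 + 0.8575 + 1.428 + 0.6762 + 1.0557
 = 6.34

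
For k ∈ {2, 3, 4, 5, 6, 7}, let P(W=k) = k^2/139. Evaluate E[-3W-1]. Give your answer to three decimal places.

-17.899

E[-3W-1] = Σ (-3w-1)·P(W=w)
 = (-7)·4/139 + (-10)·9/139 + (-13)·16/139 + (-16)·25/139 + (-19)·36/139 + (-22)·49/139
 = (-28/139) + (-90/139) + (-208/139) + (-400/139) + (-684/139) + (-1078/139)
 = -2488/139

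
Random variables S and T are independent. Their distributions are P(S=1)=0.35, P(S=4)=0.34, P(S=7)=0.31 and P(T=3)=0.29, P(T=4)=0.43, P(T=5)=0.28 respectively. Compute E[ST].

15.4812

E[ST] = Σ_s Σ_t st · P(S=s)P(T=t)
 = 3·0.1015 + 4·0.1505 + 5·0.098 + 12·0.0986 + 16·0.1462 + 20·0.0952 + 21·0.0899 + 28·0.1333 + 35·0.0868
 = 0.3045 + 0.602 + 0.49 + 1.1832 + 2.3392 + 1.904 + 1.8879 + 3.7324 + 3.038
 = 15.4812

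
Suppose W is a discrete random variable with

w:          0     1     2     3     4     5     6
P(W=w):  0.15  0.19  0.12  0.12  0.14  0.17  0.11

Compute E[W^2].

E[W^2] = Σ w^2·P(W=w)
 = 0·0.15 + 1·0.19 + 4·0.12 + 9·0.12 + 16·0.14 + 25·0.17 + 36·0.11
 = 0 + 0.19 + 0.48 + 1.08 + 2.24 + 4.25 + 3.96
 = 12.2

12.2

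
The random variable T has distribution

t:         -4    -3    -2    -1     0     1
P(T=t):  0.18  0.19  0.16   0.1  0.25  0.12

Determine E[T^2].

5.45

E[T^2] = Σ t^2·P(T=t)
 = 16·0.18 + 9·0.19 + 4·0.16 + 1·0.1 + 0·0.25 + 1·0.12
 = 2.88 + 1.71 + 0.64 + 0.1 + 0 + 0.12
 = 5.45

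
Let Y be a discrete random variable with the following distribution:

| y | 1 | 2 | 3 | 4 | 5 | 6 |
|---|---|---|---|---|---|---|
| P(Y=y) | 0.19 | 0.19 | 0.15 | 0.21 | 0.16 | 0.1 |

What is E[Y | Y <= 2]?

1.5

P(Y <= 2) = 0.19 + 0.19 = 0.38.
E[Y | Y <= 2] = [1·0.19 + 2·0.19] / 0.38
 = 0.57 / 0.38
 = 3/2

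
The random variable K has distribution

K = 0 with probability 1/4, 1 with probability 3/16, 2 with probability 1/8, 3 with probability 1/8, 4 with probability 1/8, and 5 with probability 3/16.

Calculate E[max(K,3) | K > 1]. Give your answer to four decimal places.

P(K > 1) = 1/8 + 1/8 + 1/8 + 3/16 = 9/16.
E[max(K,3) | K > 1] = [3·1/8 + 3·1/8 + 4·1/8 + 5·3/16] / (9/16)
 = 35/16 / (9/16)
 = 35/9

3.8889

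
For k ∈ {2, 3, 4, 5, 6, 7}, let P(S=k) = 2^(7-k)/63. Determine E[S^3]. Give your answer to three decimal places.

E[S^3] = Σ s^3·P(S=s)
 = 8·32/63 + 27·16/63 + 64·8/63 + 125·4/63 + 216·2/63 + 343·1/63
 = 256/63 + 48/7 + 512/63 + 500/63 + 48/7 + 49/9
 = 275/7

39.286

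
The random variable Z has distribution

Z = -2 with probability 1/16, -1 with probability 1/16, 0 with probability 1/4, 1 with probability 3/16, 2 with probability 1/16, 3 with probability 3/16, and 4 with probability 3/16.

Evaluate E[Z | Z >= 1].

P(Z >= 1) = 3/16 + 1/16 + 3/16 + 3/16 = 5/8.
E[Z | Z >= 1] = [1·3/16 + 2·1/16 + 3·3/16 + 4·3/16] / (5/8)
 = 13/8 / (5/8)
 = 13/5

2.6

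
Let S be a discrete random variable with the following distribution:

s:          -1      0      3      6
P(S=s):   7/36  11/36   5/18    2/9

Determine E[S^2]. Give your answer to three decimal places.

E[S^2] = Σ s^2·P(S=s)
 = 1·7/36 + 0·11/36 + 9·5/18 + 36·2/9
 = 7/36 + 0 + 5/2 + 8
 = 385/36

10.694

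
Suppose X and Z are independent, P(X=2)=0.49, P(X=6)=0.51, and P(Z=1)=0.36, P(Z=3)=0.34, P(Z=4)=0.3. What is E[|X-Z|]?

2.3812

E[|X-Z|] = Σ_x Σ_z |x-z| · P(X=x)P(Z=z)
 = 1·0.1764 + 1·0.1666 + 2·0.147 + 5·0.1836 + 3·0.1734 + 2·0.153
 = 0.1764 + 0.1666 + 0.294 + 0.918 + 0.5202 + 0.306
 = 2.3812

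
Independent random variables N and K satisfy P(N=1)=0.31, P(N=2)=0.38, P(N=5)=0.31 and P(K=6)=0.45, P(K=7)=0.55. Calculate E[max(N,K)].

6.55

E[max(N,K)] = Σ_n Σ_k max(n,k) · P(N=n)P(K=k)
 = 6·0.1395 + 7·0.1705 + 6·0.171 + 7·0.209 + 6·0.1395 + 7·0.1705
 = 0.837 + 1.1935 + 1.026 + 1.463 + 0.837 + 1.1935
 = 6.55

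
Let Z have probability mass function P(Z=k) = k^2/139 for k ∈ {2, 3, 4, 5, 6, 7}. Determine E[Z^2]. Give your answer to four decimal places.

33.6331

E[Z^2] = Σ z^2·P(Z=z)
 = 4·4/139 + 9·9/139 + 16·16/139 + 25·25/139 + 36·36/139 + 49·49/139
 = 16/139 + 81/139 + 256/139 + 625/139 + 1296/139 + 2401/139
 = 4675/139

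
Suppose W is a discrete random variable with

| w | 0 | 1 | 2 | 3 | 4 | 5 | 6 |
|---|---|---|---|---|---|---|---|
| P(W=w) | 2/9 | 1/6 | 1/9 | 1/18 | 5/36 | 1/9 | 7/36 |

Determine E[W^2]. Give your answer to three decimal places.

13.111

E[W^2] = Σ w^2·P(W=w)
 = 0·2/9 + 1·1/6 + 4·1/9 + 9·1/18 + 16·5/36 + 25·1/9 + 36·7/36
 = 0 + 1/6 + 4/9 + 1/2 + 20/9 + 25/9 + 7
 = 118/9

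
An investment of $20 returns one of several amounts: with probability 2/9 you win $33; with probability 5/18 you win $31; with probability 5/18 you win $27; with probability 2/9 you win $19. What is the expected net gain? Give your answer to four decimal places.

E[payout] = 33·2/9 + 31·5/18 + 27·5/18 + 19·2/9
 = 22/3 + 155/18 + 15/2 + 38/9
 = 83/3
Net = 83/3 - 20 = 23/3

7.6667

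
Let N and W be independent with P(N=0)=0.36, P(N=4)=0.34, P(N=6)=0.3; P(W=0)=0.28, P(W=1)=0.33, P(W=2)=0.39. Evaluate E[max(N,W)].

3.5596

E[max(N,W)] = Σ_n Σ_w max(n,w) · P(N=n)P(W=w)
 = 0·0.1008 + 1·0.1188 + 2·0.1404 + 4·0.0952 + 4·0.1122 + 4·0.1326 + 6·0.084 + 6·0.099 + 6·0.117
 = 0 + 0.1188 + 0.2808 + 0.3808 + 0.4488 + 0.5304 + 0.504 + 0.594 + 0.702
 = 3.5596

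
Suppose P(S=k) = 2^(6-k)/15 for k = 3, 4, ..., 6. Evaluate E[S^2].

E[S^2] = Σ s^2·P(S=s)
 = 9·8/15 + 16·4/15 + 25·2/15 + 36·1/15
 = 24/5 + 64/15 + 10/3 + 12/5
 = 74/5

14.8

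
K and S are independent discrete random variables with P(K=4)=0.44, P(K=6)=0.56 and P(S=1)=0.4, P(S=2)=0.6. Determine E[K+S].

E[K+S] = Σ_k Σ_s (k+s) · P(K=k)P(S=s)
 = 5·0.176 + 6·0.264 + 7·0.224 + 8·0.336
 = 0.88 + 1.584 + 1.568 + 2.688
 = 6.72

6.72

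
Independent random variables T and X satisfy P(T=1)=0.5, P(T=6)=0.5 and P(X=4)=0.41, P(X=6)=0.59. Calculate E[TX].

E[TX] = Σ_t Σ_x tx · P(T=t)P(X=x)
 = 4·0.205 + 6·0.295 + 24·0.205 + 36·0.295
 = 0.82 + 1.77 + 4.92 + 10.62
 = 18.13

18.13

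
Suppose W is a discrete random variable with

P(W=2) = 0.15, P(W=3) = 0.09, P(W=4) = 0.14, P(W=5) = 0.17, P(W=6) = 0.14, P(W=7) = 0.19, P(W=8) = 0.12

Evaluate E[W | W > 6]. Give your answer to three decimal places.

7.387

P(W > 6) = 0.19 + 0.12 = 0.31.
E[W | W > 6] = [7·0.19 + 8·0.12] / 0.31
 = 2.29 / 0.31
 = 229/31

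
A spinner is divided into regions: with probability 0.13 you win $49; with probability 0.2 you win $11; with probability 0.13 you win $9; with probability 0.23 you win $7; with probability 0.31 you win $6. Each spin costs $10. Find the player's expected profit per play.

3.21

E[payout] = 49·0.13 + 11·0.2 + 9·0.13 + 7·0.23 + 6·0.31
 = 6.37 + 2.2 + 1.17 + 1.61 + 1.86
 = 13.21
Net = 13.21 - 10 = 3.21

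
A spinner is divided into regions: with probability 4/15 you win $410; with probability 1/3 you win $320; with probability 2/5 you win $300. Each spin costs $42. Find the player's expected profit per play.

294

E[payout] = 410·4/15 + 320·1/3 + 300·2/5
 = 328/3 + 320/3 + 120
 = 336
Net = 336 - 42 = 294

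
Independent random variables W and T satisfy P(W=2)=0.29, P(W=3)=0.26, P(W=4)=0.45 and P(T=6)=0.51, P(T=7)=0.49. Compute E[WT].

20.5084

E[WT] = Σ_w Σ_t wt · P(W=w)P(T=t)
 = 12·0.1479 + 14·0.1421 + 18·0.1326 + 21·0.1274 + 24·0.2295 + 28·0.2205
 = 1.7748 + 1.9894 + 2.3868 + 2.6754 + 5.508 + 6.174
 = 20.5084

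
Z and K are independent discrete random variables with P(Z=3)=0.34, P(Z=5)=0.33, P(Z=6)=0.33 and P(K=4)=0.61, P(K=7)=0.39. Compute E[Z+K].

9.82

E[Z+K] = Σ_z Σ_k (z+k) · P(Z=z)P(K=k)
 = 7·0.2074 + 10·0.1326 + 9·0.2013 + 12·0.1287 + 10·0.2013 + 13·0.1287
 = 1.4518 + 1.326 + 1.8117 + 1.5444 + 2.013 + 1.6731
 = 9.82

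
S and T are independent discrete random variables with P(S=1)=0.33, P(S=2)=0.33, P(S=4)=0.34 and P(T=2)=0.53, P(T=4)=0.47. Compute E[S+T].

E[S+T] = Σ_s Σ_t (s+t) · P(S=s)P(T=t)
 = 3·0.1749 + 5·0.1551 + 4·0.1749 + 6·0.1551 + 6·0.1802 + 8·0.1598
 = 0.5247 + 0.7755 + 0.6996 + 0.9306 + 1.0812 + 1.2784
 = 5.29

5.29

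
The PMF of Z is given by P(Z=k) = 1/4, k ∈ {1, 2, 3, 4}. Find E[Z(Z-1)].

5

E[Z(Z-1)] = Σ z(z-1)·P(Z=z)
 = 0·1/4 + 2·1/4 + 6·1/4 + 12·1/4
 = 0 + 1/2 + 3/2 + 3
 = 5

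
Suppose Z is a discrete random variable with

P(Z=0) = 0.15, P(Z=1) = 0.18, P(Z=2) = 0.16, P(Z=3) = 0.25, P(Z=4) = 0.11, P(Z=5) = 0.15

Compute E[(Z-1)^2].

4.7

E[(Z-1)^2] = Σ (z-1)^2·P(Z=z)
 = 1·0.15 + 0·0.18 + 1·0.16 + 4·0.25 + 9·0.11 + 16·0.15
 = 0.15 + 0 + 0.16 + 1 + 0.99 + 2.4
 = 4.7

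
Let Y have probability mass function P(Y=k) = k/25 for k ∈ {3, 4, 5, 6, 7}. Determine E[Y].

E[Y] = Σ y·P(Y=y)
 = 3·3/25 + 4·4/25 + 5·1/5 + 6·6/25 + 7·7/25
 = 9/25 + 16/25 + 1 + 36/25 + 49/25
 = 27/5

5.4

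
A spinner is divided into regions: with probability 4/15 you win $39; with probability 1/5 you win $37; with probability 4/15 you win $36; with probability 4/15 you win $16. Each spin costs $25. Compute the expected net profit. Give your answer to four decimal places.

6.6667

E[payout] = 39·4/15 + 37·1/5 + 36·4/15 + 16·4/15
 = 52/5 + 37/5 + 48/5 + 64/15
 = 95/3
Net = 95/3 - 25 = 20/3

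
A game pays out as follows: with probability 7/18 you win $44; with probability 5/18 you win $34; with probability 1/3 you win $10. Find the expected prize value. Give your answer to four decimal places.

29.8889

E[payout] = 44·7/18 + 34·5/18 + 10·1/3
 = 154/9 + 85/9 + 10/3
 = 269/9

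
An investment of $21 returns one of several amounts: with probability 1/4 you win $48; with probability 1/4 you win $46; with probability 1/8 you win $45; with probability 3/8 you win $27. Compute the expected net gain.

E[payout] = 48·1/4 + 46·1/4 + 45·1/8 + 27·3/8
 = 12 + 23/2 + 45/8 + 81/8
 = 157/4
Net = 157/4 - 21 = 73/4

18.25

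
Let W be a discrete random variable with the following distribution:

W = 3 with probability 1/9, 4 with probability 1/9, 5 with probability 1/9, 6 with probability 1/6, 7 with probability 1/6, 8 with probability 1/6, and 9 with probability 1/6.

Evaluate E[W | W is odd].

P(W is odd) = 1/9 + 1/9 + 1/6 + 1/6 = 5/9.
E[W | W is odd] = [3·1/9 + 5·1/9 + 7·1/6 + 9·1/6] / (5/9)
 = 32/9 / (5/9)
 = 32/5

6.4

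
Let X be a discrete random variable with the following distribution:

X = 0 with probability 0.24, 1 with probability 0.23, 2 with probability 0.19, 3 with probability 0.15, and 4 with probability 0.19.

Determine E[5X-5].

E[5X-5] = Σ (5x-5)·P(X=x)
 = (-5)·0.24 + 0·0.23 + 5·0.19 + 10·0.15 + 15·0.19
 = (-1.2) + 0 + 0.95 + 1.5 + 2.85
 = 4.1

4.1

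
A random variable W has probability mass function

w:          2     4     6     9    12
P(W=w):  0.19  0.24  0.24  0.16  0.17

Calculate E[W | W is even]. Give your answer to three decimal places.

P(W is even) = 0.19 + 0.24 + 0.24 + 0.17 = 0.84.
E[W | W is even] = [2·0.19 + 4·0.24 + 6·0.24 + 12·0.17] / 0.84
 = 4.82 / 0.84
 = 241/42

5.738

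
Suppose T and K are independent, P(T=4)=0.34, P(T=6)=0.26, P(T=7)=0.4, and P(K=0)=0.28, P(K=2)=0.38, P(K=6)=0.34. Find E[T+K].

E[T+K] = Σ_t Σ_k (t+k) · P(T=t)P(K=k)
 = 4·0.0952 + 6·0.1292 + 10·0.1156 + 6·0.0728 + 8·0.0988 + 12·0.0884 + 7·0.112 + 9·0.152 + 13·0.136
 = 0.3808 + 0.7752 + 1.156 + 0.4368 + 0.7904 + 1.0608 + 0.784 + 1.368 + 1.768
 = 8.52

8.52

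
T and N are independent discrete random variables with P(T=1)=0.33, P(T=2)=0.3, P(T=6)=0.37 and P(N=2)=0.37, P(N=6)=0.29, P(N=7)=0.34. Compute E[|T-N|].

2.8052

E[|T-N|] = Σ_t Σ_n |t-n| · P(T=t)P(N=n)
 = 1·0.1221 + 5·0.0957 + 6·0.1122 + 0·0.111 + 4·0.087 + 5·0.102 + 4·0.1369 + 0·0.1073 + 1·0.1258
 = 0.1221 + 0.4785 + 0.6732 + 0 + 0.348 + 0.51 + 0.5476 + 0 + 0.1258
 = 2.8052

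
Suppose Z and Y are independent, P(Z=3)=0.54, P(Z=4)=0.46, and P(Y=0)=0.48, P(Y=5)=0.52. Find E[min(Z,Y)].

E[min(Z,Y)] = Σ_z Σ_y min(z,y) · P(Z=z)P(Y=y)
 = 0·0.2592 + 3·0.2808 + 0·0.2208 + 4·0.2392
 = 0 + 0.8424 + 0 + 0.9568
 = 1.7992

1.7992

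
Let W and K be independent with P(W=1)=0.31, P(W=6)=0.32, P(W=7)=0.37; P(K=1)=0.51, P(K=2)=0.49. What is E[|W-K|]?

E[|W-K|] = Σ_w Σ_k |w-k| · P(W=w)P(K=k)
 = 0·0.1581 + 1·0.1519 + 5·0.1632 + 4·0.1568 + 6·0.1887 + 5·0.1813
 = 0 + 0.1519 + 0.816 + 0.6272 + 1.1322 + 0.9065
 = 3.6338

3.6338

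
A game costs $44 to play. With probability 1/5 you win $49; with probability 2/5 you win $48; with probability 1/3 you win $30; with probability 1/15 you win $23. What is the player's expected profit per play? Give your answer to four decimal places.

-3.4667

E[payout] = 49·1/5 + 48·2/5 + 30·1/3 + 23·1/15
 = 49/5 + 96/5 + 10 + 23/15
 = 608/15
Net = 608/15 - 44 = -52/15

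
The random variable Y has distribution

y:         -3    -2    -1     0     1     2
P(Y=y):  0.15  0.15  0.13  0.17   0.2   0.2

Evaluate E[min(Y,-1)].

E[min(Y,-1)] = Σ min(y,-1)·P(Y=y)
 = (-3)·0.15 + (-2)·0.15 + (-1)·0.13 + (-1)·0.17 + (-1)·0.2 + (-1)·0.2
 = (-0.45) + (-0.3) + (-0.13) + (-0.17) + (-0.2) + (-0.2)
 = -1.45

-1.45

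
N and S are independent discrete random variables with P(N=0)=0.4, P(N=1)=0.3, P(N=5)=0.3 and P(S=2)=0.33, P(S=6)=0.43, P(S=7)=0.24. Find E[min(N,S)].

1.503

E[min(N,S)] = Σ_n Σ_s min(n,s) · P(N=n)P(S=s)
 = 0·0.132 + 0·0.172 + 0·0.096 + 1·0.099 + 1·0.129 + 1·0.072 + 2·0.099 + 5·0.129 + 5·0.072
 = 0 + 0 + 0 + 0.099 + 0.129 + 0.072 + 0.198 + 0.645 + 0.36
 = 1.503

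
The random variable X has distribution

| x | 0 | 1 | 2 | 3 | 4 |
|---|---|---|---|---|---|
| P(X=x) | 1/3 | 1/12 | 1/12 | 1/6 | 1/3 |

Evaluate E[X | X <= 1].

0.2

P(X <= 1) = 1/3 + 1/12 = 5/12.
E[X | X <= 1] = [0·1/3 + 1·1/12] / (5/12)
 = 1/12 / (5/12)
 = 1/5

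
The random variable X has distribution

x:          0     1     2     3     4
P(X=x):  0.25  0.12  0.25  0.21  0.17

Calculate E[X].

E[X] = Σ x·P(X=x)
 = 0·0.25 + 1·0.12 + 2·0.25 + 3·0.21 + 4·0.17
 = 0 + 0.12 + 0.5 + 0.63 + 0.68
 = 1.93

1.93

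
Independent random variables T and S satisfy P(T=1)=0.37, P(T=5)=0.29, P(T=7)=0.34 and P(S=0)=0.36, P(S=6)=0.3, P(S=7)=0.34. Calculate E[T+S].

8.38

E[T+S] = Σ_t Σ_s (t+s) · P(T=t)P(S=s)
 = 1·0.1332 + 7·0.111 + 8·0.1258 + 5·0.1044 + 11·0.087 + 12·0.0986 + 7·0.1224 + 13·0.102 + 14·0.1156
 = 0.1332 + 0.777 + 1.0064 + 0.522 + 0.957 + 1.1832 + 0.8568 + 1.326 + 1.6184
 = 8.38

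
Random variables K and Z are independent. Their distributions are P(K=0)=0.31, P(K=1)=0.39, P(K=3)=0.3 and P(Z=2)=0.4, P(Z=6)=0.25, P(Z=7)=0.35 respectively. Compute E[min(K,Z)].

1.17

E[min(K,Z)] = Σ_k Σ_z min(k,z) · P(K=k)P(Z=z)
 = 0·0.124 + 0·0.0775 + 0·0.1085 + 1·0.156 + 1·0.0975 + 1·0.1365 + 2·0.12 + 3·0.075 + 3·0.105
 = 0 + 0 + 0 + 0.156 + 0.0975 + 0.1365 + 0.24 + 0.225 + 0.315
 = 1.17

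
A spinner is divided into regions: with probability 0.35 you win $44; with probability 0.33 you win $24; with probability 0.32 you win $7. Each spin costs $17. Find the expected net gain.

8.56

E[payout] = 44·0.35 + 24·0.33 + 7·0.32
 = 15.4 + 7.92 + 2.24
 = 25.56
Net = 25.56 - 17 = 8.56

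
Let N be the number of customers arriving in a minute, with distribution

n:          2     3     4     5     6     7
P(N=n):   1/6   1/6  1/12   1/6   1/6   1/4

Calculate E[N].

E[N] = Σ n·P(N=n)
 = 2·1/6 + 3·1/6 + 4·1/12 + 5·1/6 + 6·1/6 + 7·1/4
 = 1/3 + 1/2 + 1/3 + 5/6 + 1 + 7/4
 = 19/4

4.75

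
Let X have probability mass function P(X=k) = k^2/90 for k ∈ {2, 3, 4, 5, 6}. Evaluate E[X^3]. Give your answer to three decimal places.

E[X^3] = Σ x^3·P(X=x)
 = 8·2/45 + 27·1/10 + 64·8/45 + 125·5/18 + 216·2/5
 = 16/45 + 27/10 + 512/45 + 625/18 + 432/5
 = 1220/9

135.556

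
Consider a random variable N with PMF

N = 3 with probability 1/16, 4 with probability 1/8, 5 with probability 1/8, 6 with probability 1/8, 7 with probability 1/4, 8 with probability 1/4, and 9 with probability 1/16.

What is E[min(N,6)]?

5.4375

E[min(N,6)] = Σ min(n,6)·P(N=n)
 = 3·1/16 + 4·1/8 + 5·1/8 + 6·1/8 + 6·1/4 + 6·1/4 + 6·1/16
 = 3/16 + 1/2 + 5/8 + 3/4 + 3/2 + 3/2 + 3/8
 = 87/16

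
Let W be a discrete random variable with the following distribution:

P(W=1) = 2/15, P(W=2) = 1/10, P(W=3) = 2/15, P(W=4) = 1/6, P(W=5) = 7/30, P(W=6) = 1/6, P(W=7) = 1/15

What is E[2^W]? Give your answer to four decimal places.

31.0667

E[2^W] = Σ 2^w·P(W=w)
 = 2·2/15 + 4·1/10 + 8·2/15 + 16·1/6 + 32·7/30 + 64·1/6 + 128·1/15
 = 4/15 + 2/5 + 16/15 + 8/3 + 112/15 + 32/3 + 128/15
 = 466/15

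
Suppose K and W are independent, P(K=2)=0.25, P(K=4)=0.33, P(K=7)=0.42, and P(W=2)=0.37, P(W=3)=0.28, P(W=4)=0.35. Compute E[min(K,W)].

E[min(K,W)] = Σ_k Σ_w min(k,w) · P(K=k)P(W=w)
 = 2·0.0925 + 2·0.07 + 2·0.0875 + 2·0.1221 + 3·0.0924 + 4·0.1155 + 2·0.1554 + 3·0.1176 + 4·0.147
 = 0.185 + 0.14 + 0.175 + 0.2442 + 0.2772 + 0.462 + 0.3108 + 0.3528 + 0.588
 = 2.735

2.735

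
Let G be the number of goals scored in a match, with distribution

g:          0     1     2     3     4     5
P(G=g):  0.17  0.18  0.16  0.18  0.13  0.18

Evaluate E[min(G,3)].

E[min(G,3)] = Σ min(g,3)·P(G=g)
 = 0·0.17 + 1·0.18 + 2·0.16 + 3·0.18 + 3·0.13 + 3·0.18
 = 0 + 0.18 + 0.32 + 0.54 + 0.39 + 0.54
 = 1.97

1.97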